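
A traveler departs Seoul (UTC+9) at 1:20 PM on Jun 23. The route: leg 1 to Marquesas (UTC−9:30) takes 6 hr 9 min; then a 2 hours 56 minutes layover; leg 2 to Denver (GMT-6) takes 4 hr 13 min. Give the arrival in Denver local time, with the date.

Convert departure to UTC: 1:20 PM − 9:00 = 4:20 AM UTC on Jun 23.
Add 6 hours 9 minutes leg 1 → 10:29 AM UTC.
Add 2 hours 56 minutes layover in Marquesas → 1:25 PM UTC.
Add 4 hours and 13 minutes leg 2 → 5:38 PM UTC.
Denver is UTC−6:00, so local arrival = 5:38 PM − 6:00 = 11:38 AM on Jun 23.

11:38 AM on June 23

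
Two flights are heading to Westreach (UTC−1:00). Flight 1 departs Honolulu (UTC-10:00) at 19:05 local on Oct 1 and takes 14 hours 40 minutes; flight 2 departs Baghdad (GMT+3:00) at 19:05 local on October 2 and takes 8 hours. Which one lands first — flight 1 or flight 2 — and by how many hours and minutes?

the first, by 4 hours 20 minutes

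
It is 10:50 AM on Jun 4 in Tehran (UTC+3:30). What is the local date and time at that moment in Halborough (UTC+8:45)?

4:05 PM on June 4

In UTC: 10:50 AM − 3:30 = 7:20 AM on Jun 4.
Halborough is UTC+8:45: 7:20 AM + 8:45 = 4:05 PM on Jun 4.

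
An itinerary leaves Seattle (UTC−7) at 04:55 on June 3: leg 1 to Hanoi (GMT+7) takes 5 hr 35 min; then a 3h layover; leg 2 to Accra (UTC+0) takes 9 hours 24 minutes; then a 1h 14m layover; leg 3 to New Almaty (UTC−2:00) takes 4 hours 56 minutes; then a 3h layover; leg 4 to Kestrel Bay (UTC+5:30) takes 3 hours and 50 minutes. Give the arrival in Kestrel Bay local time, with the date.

Convert departure to UTC: 04:55 + 7:00 = 11:55 UTC on Jun 3.
Add 5 hours 35 minutes leg 1 → 17:30 UTC.
Add 3 hours layover in Hanoi → 20:30 UTC.
Add 9 hours and 24 minutes leg 2 → 05:54 UTC (Jun 4).
Add 1 hour and 14 minutes layover in Accra → 07:08 UTC.
Add 4 hours and 56 minutes leg 3 → 12:04 UTC.
Add 3 hours layover in New Almaty → 15:04 UTC.
Add 3 hours and 50 minutes leg 4 → 18:54 UTC.
Kestrel Bay is UTC+5:30, so local arrival = 18:54 + 5:30 = 00:24 on Jun 5.

00:24 on June 5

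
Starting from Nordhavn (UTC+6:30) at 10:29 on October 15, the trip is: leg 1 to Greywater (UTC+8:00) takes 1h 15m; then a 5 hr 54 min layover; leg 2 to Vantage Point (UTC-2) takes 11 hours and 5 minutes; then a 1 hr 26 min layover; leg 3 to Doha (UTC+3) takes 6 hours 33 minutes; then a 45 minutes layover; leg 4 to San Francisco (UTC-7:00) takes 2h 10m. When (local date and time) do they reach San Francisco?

02:07 on October 16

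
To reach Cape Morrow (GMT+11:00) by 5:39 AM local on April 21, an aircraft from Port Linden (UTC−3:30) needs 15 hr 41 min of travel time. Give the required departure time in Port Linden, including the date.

11:28 PM on Apr 19

Target arrival in UTC: 5:39 AM − 11:00 = 6:39 PM on Apr 20.
Subtract 15 hours and 41 minutes → departure 2:58 AM UTC on Apr 20.
Port Linden is UTC−3:30: 2:58 AM − 3:30 = 11:28 PM on Apr 19.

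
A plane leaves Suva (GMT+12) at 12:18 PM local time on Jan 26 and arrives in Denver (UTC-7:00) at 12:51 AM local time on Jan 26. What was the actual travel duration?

Denver is 19:00 behind Suva.
Clock-face elapsed time (ignoring zones) is −11 hours 27 minutes.
Actual elapsed = −11 hours 27 minutes + 19:00 = 7 hours 33 minutes.

7 hours 33 minutes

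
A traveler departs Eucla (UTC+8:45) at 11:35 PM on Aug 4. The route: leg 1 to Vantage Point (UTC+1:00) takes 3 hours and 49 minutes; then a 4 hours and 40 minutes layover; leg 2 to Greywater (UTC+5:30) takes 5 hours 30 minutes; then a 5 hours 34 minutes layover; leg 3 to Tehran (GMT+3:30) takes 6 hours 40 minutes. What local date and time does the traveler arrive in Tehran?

8:33 PM on August 5

Convert departure to UTC: 11:35 PM − 8:45 = 2:50 PM UTC on Aug 4.
Add 3 hours 49 minutes leg 1 → 6:39 PM UTC.
Add 4 hours 40 minutes layover in Vantage Point → 11:19 PM UTC.
Add 5 hours 30 minutes leg 2 → 4:49 AM UTC (Aug 5).
Add 5 hours and 34 minutes layover in Greywater → 10:23 AM UTC.
Add 6 hours 40 minutes leg 3 → 5:03 PM UTC.
Tehran is UTC+3:30, so local arrival = 5:03 PM + 3:30 = 8:33 PM on Aug 5.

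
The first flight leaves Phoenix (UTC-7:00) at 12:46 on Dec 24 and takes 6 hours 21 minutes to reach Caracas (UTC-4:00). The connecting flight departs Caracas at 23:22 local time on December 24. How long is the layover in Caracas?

Convert departure to UTC: 12:46 + 7:00 = 19:46 UTC on Dec 24.
Add 6 hours and 21 minutes flight time → 02:07 UTC (Dec 25).
Caracas is UTC−4:00, so local arrival = 02:07 − 4:00 = 22:07 on Dec 24.
Layover = 23:22 − 22:07 = 1 hour 15 minutes.

1 hour 15 minutes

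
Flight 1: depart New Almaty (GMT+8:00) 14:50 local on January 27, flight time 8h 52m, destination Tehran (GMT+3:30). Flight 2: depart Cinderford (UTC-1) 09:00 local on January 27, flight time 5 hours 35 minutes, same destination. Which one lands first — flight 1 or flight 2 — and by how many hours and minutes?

Flight 1 in UTC: 14:50 − 8:00 = 06:50 on Jan 27.
+8 hours 52 minutes → arrive 15:42 UTC on Jan 27.
Flight 2 in UTC: 09:00 + 1:00 = 10:00 on Jan 27.
+5 hours and 35 minutes → arrive 15:35 UTC on Jan 27.
Flight 2 lands earlier by 7 minutes.

the second, by 7 minutes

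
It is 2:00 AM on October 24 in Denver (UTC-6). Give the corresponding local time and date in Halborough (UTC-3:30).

Halborough is 2:30 ahead of Denver.
Shift by the zone difference: 2:00 AM + 2:30 = 4:30 AM on Oct 24 in Halborough.

4:30 AM on October 24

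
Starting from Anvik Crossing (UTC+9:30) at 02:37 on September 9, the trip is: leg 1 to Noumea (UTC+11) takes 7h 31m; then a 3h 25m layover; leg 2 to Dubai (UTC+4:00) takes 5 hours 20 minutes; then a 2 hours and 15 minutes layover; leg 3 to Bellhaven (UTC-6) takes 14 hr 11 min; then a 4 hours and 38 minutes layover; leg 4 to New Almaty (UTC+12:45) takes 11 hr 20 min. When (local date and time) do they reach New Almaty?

Convert departure to UTC: 02:37 − 9:30 = 17:07 UTC on Sep 8.
Add 7 hours 31 minutes leg 1 → 00:38 UTC (Sep 9).
Add 3 hours and 25 minutes layover in Noumea → 04:03 UTC.
Add 5 hours and 20 minutes leg 2 → 09:23 UTC.
Add 2 hours and 15 minutes layover in Dubai → 11:38 UTC.
Add 14 hours 11 minutes leg 3 → 01:49 UTC (Sep 10).
Add 4 hours 38 minutes layover in Bellhaven → 06:27 UTC.
Add 11 hours 20 minutes leg 4 → 17:47 UTC.
New Almaty is UTC+12:45, so local arrival = 17:47 + 12:45 = 06:32 on Sep 11.

06:32 on September 11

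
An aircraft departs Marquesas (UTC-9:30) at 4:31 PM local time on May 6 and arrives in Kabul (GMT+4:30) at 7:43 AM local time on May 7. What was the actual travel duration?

Kabul is 14:00 ahead of Marquesas.
Clock-face elapsed time (ignoring zones) is 15 hours 12 minutes.
Actual elapsed = 15 hours 12 minutes − 14:00 = 1 hour 12 minutes.

1 hour 12 minutes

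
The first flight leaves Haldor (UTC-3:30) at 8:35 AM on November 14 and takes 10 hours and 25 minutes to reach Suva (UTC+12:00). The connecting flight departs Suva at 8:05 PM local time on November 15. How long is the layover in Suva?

9 hours 35 minutes

Convert departure to UTC: 8:35 AM + 3:30 = 12:05 PM UTC on Nov 14.
Add 10 hours 25 minutes flight time → 10:30 PM UTC.
Suva is UTC+12:00, so local arrival = 10:30 PM + 12:00 = 10:30 AM on Nov 15.
Layover = 8:05 PM − 10:30 AM = 9 hours 35 minutes.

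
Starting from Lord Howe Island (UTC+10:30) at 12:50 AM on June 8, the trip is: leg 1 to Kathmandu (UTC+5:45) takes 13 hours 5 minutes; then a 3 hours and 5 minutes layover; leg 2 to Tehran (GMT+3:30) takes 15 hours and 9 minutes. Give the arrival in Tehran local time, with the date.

Convert departure to UTC: 12:50 AM − 10:30 = 2:20 PM UTC on Jun 7.
Add 13 hours 5 minutes leg 1 → 3:25 AM UTC (Jun 8).
Add 3 hours 5 minutes layover in Kathmandu → 6:30 AM UTC.
Add 15 hours 9 minutes leg 2 → 9:39 PM UTC.
Tehran is UTC+3:30, so local arrival = 9:39 PM + 3:30 = 1:09 AM on Jun 9.

1:09 AM on June 9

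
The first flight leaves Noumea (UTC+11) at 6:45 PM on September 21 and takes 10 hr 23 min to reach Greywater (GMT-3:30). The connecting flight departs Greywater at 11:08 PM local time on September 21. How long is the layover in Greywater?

Convert departure to UTC: 6:45 PM − 11:00 = 7:45 AM UTC on Sep 21.
Add 10 hours and 23 minutes flight time → 6:08 PM UTC.
Greywater is UTC−3:30, so local arrival = 6:08 PM − 3:30 = 2:38 PM on Sep 21.
Layover = 11:08 PM − 2:38 PM = 8 hours 30 minutes.

8 hours 30 minutes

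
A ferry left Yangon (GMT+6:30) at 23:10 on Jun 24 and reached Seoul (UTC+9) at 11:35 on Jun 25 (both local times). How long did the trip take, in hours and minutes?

Departure in UTC: 23:10 − 6:30 = 16:40 on Jun 24.
Arrival in UTC: 11:35 − 9:00 = 02:35 on Jun 25.
Elapsed = 02:35 − 16:40 (+1 day) = 9 hours 55 minutes.

9 hours 55 minutes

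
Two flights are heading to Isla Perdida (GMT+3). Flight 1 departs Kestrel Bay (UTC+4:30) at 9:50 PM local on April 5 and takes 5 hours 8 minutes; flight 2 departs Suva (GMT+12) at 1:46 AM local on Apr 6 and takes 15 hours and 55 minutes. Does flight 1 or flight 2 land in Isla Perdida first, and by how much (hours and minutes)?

Flight 1 in UTC: 9:50 PM − 4:30 = 5:20 PM on Apr 5.
+5 hours 8 minutes → arrive 10:28 PM UTC on Apr 5.
Flight 2 in UTC: 1:46 AM − 12:00 = 1:46 PM on Apr 5.
+15 hours 55 minutes → arrive 5:41 AM UTC on Apr 6.
Flight 1 lands earlier by 7 hours 13 minutes.

the first, by 7 hours 13 minutes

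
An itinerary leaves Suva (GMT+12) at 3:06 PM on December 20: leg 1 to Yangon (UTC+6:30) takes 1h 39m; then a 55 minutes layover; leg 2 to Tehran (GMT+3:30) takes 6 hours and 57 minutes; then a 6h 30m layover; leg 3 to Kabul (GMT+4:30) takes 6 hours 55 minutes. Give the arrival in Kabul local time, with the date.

Convert departure to UTC: 3:06 PM − 12:00 = 3:06 AM UTC on Dec 20.
Add 1 hour and 39 minutes leg 1 → 4:45 AM UTC.
Add 55 minutes layover in Yangon → 5:40 AM UTC.
Add 6 hours and 57 minutes leg 2 → 12:37 PM UTC.
Add 6 hours 30 minutes layover in Tehran → 7:07 PM UTC.
Add 6 hours 55 minutes leg 3 → 2:02 AM UTC (Dec 21).
Kabul is UTC+4:30, so local arrival = 2:02 AM + 4:30 = 6:32 AM on Dec 21.

6:32 AM on December 21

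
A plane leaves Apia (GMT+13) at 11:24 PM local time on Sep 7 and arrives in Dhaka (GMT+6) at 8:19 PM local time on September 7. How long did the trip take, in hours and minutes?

3 hours 55 minutes

Departure in UTC: 11:24 PM − 13:00 = 10:24 AM on Sep 7.
Arrival in UTC: 8:19 PM − 6:00 = 2:19 PM on Sep 7.
Elapsed = 2:19 PM − 10:24 AM = 3 hours 55 minutes.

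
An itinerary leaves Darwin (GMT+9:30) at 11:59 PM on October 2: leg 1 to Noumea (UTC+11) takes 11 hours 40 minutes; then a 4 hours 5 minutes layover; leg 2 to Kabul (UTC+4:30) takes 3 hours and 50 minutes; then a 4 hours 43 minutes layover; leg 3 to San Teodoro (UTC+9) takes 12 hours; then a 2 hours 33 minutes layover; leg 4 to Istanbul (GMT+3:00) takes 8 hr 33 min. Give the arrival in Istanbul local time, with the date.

4:53 PM on October 4

Convert departure to UTC: 11:59 PM − 9:30 = 2:29 PM UTC on Oct 2.
Add 11 hours and 40 minutes leg 1 → 2:09 AM UTC (Oct 3).
Add 4 hours and 5 minutes layover in Noumea → 6:14 AM UTC.
Add 3 hours 50 minutes leg 2 → 10:04 AM UTC.
Add 4 hours 43 minutes layover in Kabul → 2:47 PM UTC.
Add 12 hours leg 3 → 2:47 AM UTC (Oct 4).
Add 2 hours and 33 minutes layover in San Teodoro → 5:20 AM UTC.
Add 8 hours and 33 minutes leg 4 → 1:53 PM UTC.
Istanbul is UTC+3:00, so local arrival = 1:53 PM + 3:00 = 4:53 PM on Oct 4.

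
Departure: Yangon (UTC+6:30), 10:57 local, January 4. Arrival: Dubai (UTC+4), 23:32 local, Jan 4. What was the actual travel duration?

Departure in UTC: 10:57 − 6:30 = 04:27 on Jan 4.
Arrival in UTC: 23:32 − 4:00 = 19:32 on Jan 4.
Elapsed = 19:32 − 04:27 = 15 hours 5 minutes.

15 hours 5 minutes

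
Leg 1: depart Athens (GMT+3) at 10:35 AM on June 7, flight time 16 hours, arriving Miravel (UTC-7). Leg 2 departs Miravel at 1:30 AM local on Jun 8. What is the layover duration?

8 hours 55 minutes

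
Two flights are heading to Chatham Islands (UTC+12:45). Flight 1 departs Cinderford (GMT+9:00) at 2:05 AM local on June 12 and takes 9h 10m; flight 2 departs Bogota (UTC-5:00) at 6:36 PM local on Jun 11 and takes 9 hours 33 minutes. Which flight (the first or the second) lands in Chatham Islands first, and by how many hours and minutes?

the first, by 6 hours 54 minutes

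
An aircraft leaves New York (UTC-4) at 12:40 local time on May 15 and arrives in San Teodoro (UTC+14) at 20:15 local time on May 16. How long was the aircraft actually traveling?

San Teodoro is 18:00 ahead of New York.
Clock-face elapsed time (ignoring zones) is 31 hours 35 minutes.
Actual elapsed = 31 hours 35 minutes − 18:00 = 13 hours 35 minutes.

13 hours 35 minutes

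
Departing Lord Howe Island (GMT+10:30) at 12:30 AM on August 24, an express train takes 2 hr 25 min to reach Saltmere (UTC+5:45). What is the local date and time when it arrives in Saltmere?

10:10 PM on August 23

Convert departure to UTC: 12:30 AM − 10:30 = 2:00 PM UTC on Aug 23.
Add 2 hours and 25 minutes travel time → 4:25 PM UTC.
Saltmere is UTC+5:45, so local arrival = 4:25 PM + 5:45 = 10:10 PM on Aug 23.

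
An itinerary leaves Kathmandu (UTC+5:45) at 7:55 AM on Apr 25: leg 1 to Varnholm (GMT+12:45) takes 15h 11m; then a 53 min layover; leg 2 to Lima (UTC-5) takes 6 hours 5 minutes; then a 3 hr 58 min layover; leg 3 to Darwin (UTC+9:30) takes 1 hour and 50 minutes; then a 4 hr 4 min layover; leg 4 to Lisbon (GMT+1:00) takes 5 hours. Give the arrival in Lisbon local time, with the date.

Convert departure to UTC: 7:55 AM − 5:45 = 2:10 AM UTC on Apr 25.
Add 15 hours and 11 minutes leg 1 → 5:21 PM UTC.
Add 53 minutes layover in Varnholm → 6:14 PM UTC.
Add 6 hours 5 minutes leg 2 → 12:19 AM UTC (Apr 26).
Add 3 hours and 58 minutes layover in Lima → 4:17 AM UTC.
Add 1 hour 50 minutes leg 3 → 6:07 AM UTC.
Add 4 hours and 4 minutes layover in Darwin → 10:11 AM UTC.
Add 5 hours leg 4 → 3:11 PM UTC.
Lisbon is UTC+1:00, so local arrival = 3:11 PM + 1:00 = 4:11 PM on Apr 26.

4:11 PM on April 26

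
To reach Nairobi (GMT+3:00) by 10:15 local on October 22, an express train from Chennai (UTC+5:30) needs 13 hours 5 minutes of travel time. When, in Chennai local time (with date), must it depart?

23:40 on October 21

Target arrival in UTC: 10:15 − 3:00 = 07:15 on Oct 22.
Subtract 13 hours 5 minutes → departure 18:10 UTC on Oct 21.
Chennai is UTC+5:30: 18:10 + 5:30 = 23:40 on Oct 21.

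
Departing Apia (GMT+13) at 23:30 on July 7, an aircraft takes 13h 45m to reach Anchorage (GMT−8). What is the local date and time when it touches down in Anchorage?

16:15 on July 7

Convert departure to UTC: 23:30 − 13:00 = 10:30 UTC on Jul 7.
Add 13 hours and 45 minutes travel time → 00:15 UTC (Jul 8).
Anchorage is UTC−8:00, so local arrival = 00:15 − 8:00 = 16:15 on Jul 7.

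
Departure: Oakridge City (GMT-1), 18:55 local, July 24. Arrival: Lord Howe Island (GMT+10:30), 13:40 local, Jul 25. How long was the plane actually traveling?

Departure in UTC: 18:55 + 1:00 = 19:55 on Jul 24.
Arrival in UTC: 13:40 − 10:30 = 03:10 on Jul 25.
Elapsed = 03:10 − 19:55 (+1 day) = 7 hours 15 minutes.

7 hours 15 minutes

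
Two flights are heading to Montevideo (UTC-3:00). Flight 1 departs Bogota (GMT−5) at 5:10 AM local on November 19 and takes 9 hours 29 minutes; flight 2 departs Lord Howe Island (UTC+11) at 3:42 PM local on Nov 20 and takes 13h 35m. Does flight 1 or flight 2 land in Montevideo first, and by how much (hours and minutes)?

Flight 1 in UTC: 5:10 AM + 5:00 = 10:10 AM on Nov 19.
+9 hours and 29 minutes → arrive 7:39 PM UTC on Nov 19.
Flight 2 in UTC: 3:42 PM − 11:00 = 4:42 AM on Nov 20.
+13 hours and 35 minutes → arrive 6:17 PM UTC on Nov 20.
Flight 1 lands earlier by 22 hours 38 minutes.

the first, by 22 hours 38 minutes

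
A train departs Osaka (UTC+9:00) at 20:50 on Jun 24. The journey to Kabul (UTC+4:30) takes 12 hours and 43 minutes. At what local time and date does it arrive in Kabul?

05:03 on Jun 25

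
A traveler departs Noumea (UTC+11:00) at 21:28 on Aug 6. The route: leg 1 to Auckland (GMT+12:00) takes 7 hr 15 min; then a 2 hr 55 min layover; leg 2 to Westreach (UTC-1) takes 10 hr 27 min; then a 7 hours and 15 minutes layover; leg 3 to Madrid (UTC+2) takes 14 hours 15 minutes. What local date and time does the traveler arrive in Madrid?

06:35 on August 8

Convert departure to UTC: 21:28 − 11:00 = 10:28 UTC on Aug 6.
Add 7 hours 15 minutes leg 1 → 17:43 UTC.
Add 2 hours and 55 minutes layover in Auckland → 20:38 UTC.
Add 10 hours 27 minutes leg 2 → 07:05 UTC (Aug 7).
Add 7 hours 15 minutes layover in Westreach → 14:20 UTC.
Add 14 hours and 15 minutes leg 3 → 04:35 UTC (Aug 8).
Madrid is UTC+2:00, so local arrival = 04:35 + 2:00 = 06:35 on Aug 8.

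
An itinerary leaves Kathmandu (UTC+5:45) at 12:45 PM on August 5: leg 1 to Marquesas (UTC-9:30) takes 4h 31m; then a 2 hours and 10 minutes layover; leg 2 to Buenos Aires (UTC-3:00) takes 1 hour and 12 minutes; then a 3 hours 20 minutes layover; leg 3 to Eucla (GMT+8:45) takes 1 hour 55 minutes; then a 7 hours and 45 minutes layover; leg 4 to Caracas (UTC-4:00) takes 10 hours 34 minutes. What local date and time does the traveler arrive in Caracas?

10:27 AM on August 6

Convert departure to UTC: 12:45 PM − 5:45 = 7:00 AM UTC on Aug 5.
Add 4 hours and 31 minutes leg 1 → 11:31 AM UTC.
Add 2 hours 10 minutes layover in Marquesas → 1:41 PM UTC.
Add 1 hour and 12 minutes leg 2 → 2:53 PM UTC.
Add 3 hours 20 minutes layover in Buenos Aires → 6:13 PM UTC.
Add 1 hour 55 minutes leg 3 → 8:08 PM UTC.
Add 7 hours and 45 minutes layover in Eucla → 3:53 AM UTC (Aug 6).
Add 10 hours and 34 minutes leg 4 → 2:27 PM UTC.
Caracas is UTC−4:00, so local arrival = 2:27 PM − 4:00 = 10:27 AM on Aug 6.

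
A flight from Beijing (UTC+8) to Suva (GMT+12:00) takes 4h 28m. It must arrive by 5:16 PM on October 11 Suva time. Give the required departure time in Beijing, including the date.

8:48 AM on Oct 11

Target arrival in UTC: 5:16 PM − 12:00 = 5:16 AM on Oct 11.
Subtract 4 hours 28 minutes → departure 12:48 AM UTC on Oct 11.
Beijing is UTC+8:00: 12:48 AM + 8:00 = 8:48 AM on Oct 11.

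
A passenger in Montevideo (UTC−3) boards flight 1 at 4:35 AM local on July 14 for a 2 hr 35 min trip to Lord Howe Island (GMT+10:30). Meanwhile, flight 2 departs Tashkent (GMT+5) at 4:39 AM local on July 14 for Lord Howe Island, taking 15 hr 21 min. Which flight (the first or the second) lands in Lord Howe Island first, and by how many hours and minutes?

the first, by 4 hours 50 minutes

Flight 1 in UTC: 4:35 AM + 3:00 = 7:35 AM on Jul 14.
+2 hours 35 minutes → arrive 10:10 AM UTC on Jul 14.
Flight 2 in UTC: 4:39 AM − 5:00 = 11:39 PM on Jul 13.
+15 hours 21 minutes → arrive 3:00 PM UTC on Jul 14.
Flight 1 lands earlier by 4 hours 50 minutes.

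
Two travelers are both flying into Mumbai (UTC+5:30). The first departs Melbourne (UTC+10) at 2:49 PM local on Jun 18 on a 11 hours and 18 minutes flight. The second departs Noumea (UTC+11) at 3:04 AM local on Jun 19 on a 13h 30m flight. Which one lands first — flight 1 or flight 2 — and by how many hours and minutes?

the first, by 13 hours 27 minutes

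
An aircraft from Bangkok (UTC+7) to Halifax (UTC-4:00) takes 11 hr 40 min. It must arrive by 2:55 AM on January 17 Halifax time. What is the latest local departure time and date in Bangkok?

2:15 AM on January 17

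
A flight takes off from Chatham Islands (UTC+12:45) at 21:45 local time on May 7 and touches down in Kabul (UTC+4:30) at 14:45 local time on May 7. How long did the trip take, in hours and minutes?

1 hour 15 minutes

Kabul is 8:15 behind Chatham Islands.
Clock-face elapsed time (ignoring zones) is −7 hours.
Actual elapsed = −7 hours + 8:15 = 1 hour 15 minutes.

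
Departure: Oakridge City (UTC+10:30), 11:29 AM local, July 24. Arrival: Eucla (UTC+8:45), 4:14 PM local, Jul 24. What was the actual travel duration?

Departure in UTC: 11:29 AM − 10:30 = 12:59 AM on Jul 24.
Arrival in UTC: 4:14 PM − 8:45 = 7:29 AM on Jul 24.
Elapsed = 7:29 AM − 12:59 AM = 6 hours 30 minutes.

6 hours 30 minutes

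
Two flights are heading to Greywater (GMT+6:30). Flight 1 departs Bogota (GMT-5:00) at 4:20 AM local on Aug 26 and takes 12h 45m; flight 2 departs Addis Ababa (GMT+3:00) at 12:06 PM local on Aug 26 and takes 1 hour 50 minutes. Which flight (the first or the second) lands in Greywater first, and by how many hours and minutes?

the second, by 11 hours 9 minutes

Flight 1 in UTC: 4:20 AM + 5:00 = 9:20 AM on Aug 26.
+12 hours 45 minutes → arrive 10:05 PM UTC on Aug 26.
Flight 2 in UTC: 12:06 PM − 3:00 = 9:06 AM on Aug 26.
+1 hour 50 minutes → arrive 10:56 AM UTC on Aug 26.
Flight 2 lands earlier by 11 hours 9 minutes.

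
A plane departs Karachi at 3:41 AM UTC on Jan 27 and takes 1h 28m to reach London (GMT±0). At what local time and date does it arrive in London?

Departure is given in UTC: 3:41 AM on Jan 27.
Add 1 hour and 28 minutes → 5:09 AM UTC.
London is UTC+0, so local arrival is 5:09 AM on Jan 27.

5:09 AM on January 27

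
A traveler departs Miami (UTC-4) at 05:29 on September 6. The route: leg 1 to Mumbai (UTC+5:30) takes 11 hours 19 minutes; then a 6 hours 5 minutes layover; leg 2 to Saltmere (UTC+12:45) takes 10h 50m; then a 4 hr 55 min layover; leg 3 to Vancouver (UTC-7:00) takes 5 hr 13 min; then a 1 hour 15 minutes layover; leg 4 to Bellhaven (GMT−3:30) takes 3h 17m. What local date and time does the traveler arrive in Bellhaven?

Convert departure to UTC: 05:29 + 4:00 = 09:29 UTC on Sep 6.
Add 11 hours 19 minutes leg 1 → 20:48 UTC.
Add 6 hours 5 minutes layover in Mumbai → 02:53 UTC (Sep 7).
Add 10 hours 50 minutes leg 2 → 13:43 UTC.
Add 4 hours and 55 minutes layover in Saltmere → 18:38 UTC.
Add 5 hours 13 minutes leg 3 → 23:51 UTC.
Add 1 hour 15 minutes layover in Vancouver → 01:06 UTC (Sep 8).
Add 3 hours and 17 minutes leg 4 → 04:23 UTC.
Bellhaven is UTC−3:30, so local arrival = 04:23 − 3:30 = 00:53 on Sep 8.

00:53 on Sep 8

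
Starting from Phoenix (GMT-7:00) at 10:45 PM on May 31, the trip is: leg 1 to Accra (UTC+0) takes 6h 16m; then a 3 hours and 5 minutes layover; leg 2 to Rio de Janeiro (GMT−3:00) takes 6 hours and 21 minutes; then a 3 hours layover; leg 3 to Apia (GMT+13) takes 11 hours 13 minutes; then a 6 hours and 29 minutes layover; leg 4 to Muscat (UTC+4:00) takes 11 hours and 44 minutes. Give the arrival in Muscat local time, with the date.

Convert departure to UTC: 10:45 PM + 7:00 = 5:45 AM UTC on Jun 1.
Add 6 hours and 16 minutes leg 1 → 12:01 PM UTC.
Add 3 hours and 5 minutes layover in Accra → 3:06 PM UTC.
Add 6 hours and 21 minutes leg 2 → 9:27 PM UTC.
Add 3 hours layover in Rio de Janeiro → 12:27 AM UTC (Jun 2).
Add 11 hours and 13 minutes leg 3 → 11:40 AM UTC.
Add 6 hours and 29 minutes layover in Apia → 6:09 PM UTC.
Add 11 hours 44 minutes leg 4 → 5:53 AM UTC (Jun 3).
Muscat is UTC+4:00, so local arrival = 5:53 AM + 4:00 = 9:53 AM on Jun 3.

9:53 AM on June 3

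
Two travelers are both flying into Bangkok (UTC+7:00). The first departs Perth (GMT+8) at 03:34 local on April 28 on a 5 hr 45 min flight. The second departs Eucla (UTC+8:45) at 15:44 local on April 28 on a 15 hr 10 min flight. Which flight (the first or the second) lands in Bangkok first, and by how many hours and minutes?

Flight 1 in UTC: 03:34 − 8:00 = 19:34 on Apr 27.
+5 hours 45 minutes → arrive 01:19 UTC on Apr 28.
Flight 2 in UTC: 15:44 − 8:45 = 06:59 on Apr 28.
+15 hours 10 minutes → arrive 22:09 UTC on Apr 28.
Flight 1 lands earlier by 20 hours 50 minutes.

the first, by 20 hours 50 minutes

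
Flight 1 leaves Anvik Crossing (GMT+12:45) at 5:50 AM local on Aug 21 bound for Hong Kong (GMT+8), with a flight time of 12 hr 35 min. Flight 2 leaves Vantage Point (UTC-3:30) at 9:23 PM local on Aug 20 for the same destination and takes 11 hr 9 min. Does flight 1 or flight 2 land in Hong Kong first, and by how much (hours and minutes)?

Flight 1 in UTC: 5:50 AM − 12:45 = 5:05 PM on Aug 20.
+12 hours and 35 minutes → arrive 5:40 AM UTC on Aug 21.
Flight 2 in UTC: 9:23 PM + 3:30 = 12:53 AM on Aug 21.
+11 hours 9 minutes → arrive 12:02 PM UTC on Aug 21.
Flight 1 lands earlier by 6 hours 22 minutes.

the first, by 6 hours 22 minutes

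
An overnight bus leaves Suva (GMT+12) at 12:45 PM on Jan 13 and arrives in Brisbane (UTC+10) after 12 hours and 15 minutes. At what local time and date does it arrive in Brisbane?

11:00 PM on January 13

Convert departure to UTC: 12:45 PM − 12:00 = 12:45 AM UTC on Jan 13.
Add 12 hours and 15 minutes travel time → 1:00 PM UTC.
Brisbane is UTC+10:00, so local arrival = 1:00 PM + 10:00 = 11:00 PM on Jan 13.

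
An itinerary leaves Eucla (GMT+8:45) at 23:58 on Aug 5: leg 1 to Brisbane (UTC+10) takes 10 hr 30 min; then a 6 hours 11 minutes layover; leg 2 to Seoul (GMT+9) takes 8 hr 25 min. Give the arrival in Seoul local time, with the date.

Convert departure to UTC: 23:58 − 8:45 = 15:13 UTC on Aug 5.
Add 10 hours 30 minutes leg 1 → 01:43 UTC (Aug 6).
Add 6 hours 11 minutes layover in Brisbane → 07:54 UTC.
Add 8 hours 25 minutes leg 2 → 16:19 UTC.
Seoul is UTC+9:00, so local arrival = 16:19 + 9:00 = 01:19 on Aug 7.

01:19 on August 7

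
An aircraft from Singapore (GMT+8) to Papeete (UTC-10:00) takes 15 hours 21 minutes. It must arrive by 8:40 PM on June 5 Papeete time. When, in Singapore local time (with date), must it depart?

Target arrival in UTC: 8:40 PM + 10:00 = 6:40 AM on Jun 6.
Subtract 15 hours 21 minutes → departure 3:19 PM UTC on Jun 5.
Singapore is UTC+8:00: 3:19 PM + 8:00 = 11:19 PM on Jun 5.

11:19 PM on Jun 5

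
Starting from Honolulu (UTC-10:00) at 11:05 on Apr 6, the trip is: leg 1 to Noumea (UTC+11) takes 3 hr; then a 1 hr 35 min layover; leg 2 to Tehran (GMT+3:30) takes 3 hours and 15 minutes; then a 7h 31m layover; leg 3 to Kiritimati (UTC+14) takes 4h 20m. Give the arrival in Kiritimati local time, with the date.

Convert departure to UTC: 11:05 + 10:00 = 21:05 UTC on Apr 6.
Add 3 hours leg 1 → 00:05 UTC (Apr 7).
Add 1 hour and 35 minutes layover in Noumea → 01:40 UTC.
Add 3 hours and 15 minutes leg 2 → 04:55 UTC.
Add 7 hours 31 minutes layover in Tehran → 12:26 UTC.
Add 4 hours 20 minutes leg 3 → 16:46 UTC.
Kiritimati is UTC+14:00, so local arrival = 16:46 + 14:00 = 06:46 on Apr 8.

06:46 on April 8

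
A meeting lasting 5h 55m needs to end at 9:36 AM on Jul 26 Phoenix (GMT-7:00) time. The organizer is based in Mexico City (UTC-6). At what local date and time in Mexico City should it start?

Target end time in UTC: 9:36 AM + 7:00 = 4:36 PM on Jul 26.
Subtract 5 hours 55 minutes → start 10:41 AM UTC on Jul 26.
Mexico City is UTC−6:00: 10:41 AM − 6:00 = 4:41 AM on Jul 26.

4:41 AM on Jul 26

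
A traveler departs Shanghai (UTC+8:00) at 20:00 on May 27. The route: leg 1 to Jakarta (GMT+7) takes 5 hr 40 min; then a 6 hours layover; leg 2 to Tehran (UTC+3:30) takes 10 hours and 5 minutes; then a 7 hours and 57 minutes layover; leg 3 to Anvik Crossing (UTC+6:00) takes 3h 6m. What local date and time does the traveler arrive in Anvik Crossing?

02:48 on May 29

Convert departure to UTC: 20:00 − 8:00 = 12:00 UTC on May 27.
Add 5 hours 40 minutes leg 1 → 17:40 UTC.
Add 6 hours layover in Jakarta → 23:40 UTC.
Add 10 hours 5 minutes leg 2 → 09:45 UTC (May 28).
Add 7 hours 57 minutes layover in Tehran → 17:42 UTC.
Add 3 hours 6 minutes leg 3 → 20:48 UTC.
Anvik Crossing is UTC+6:00, so local arrival = 20:48 + 6:00 = 02:48 on May 29.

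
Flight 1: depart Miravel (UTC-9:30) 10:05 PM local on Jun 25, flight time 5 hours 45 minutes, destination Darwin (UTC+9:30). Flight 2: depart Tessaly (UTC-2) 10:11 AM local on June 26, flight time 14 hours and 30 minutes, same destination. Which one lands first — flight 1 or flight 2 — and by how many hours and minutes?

Flight 1 in UTC: 10:05 PM + 9:30 = 7:35 AM on Jun 26.
+5 hours 45 minutes → arrive 1:20 PM UTC on Jun 26.
Flight 2 in UTC: 10:11 AM + 2:00 = 12:11 PM on Jun 26.
+14 hours 30 minutes → arrive 2:41 AM UTC on Jun 27.
Flight 1 lands earlier by 13 hours 21 minutes.

the first, by 13 hours 21 minutes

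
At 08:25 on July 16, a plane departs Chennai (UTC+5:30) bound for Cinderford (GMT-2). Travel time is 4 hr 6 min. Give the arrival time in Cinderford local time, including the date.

Convert departure to UTC: 08:25 − 5:30 = 02:55 UTC on Jul 16.
Add 4 hours and 6 minutes travel time → 07:01 UTC.
Cinderford is UTC−2:00, so local arrival = 07:01 − 2:00 = 05:01 on Jul 16.

05:01 on July 16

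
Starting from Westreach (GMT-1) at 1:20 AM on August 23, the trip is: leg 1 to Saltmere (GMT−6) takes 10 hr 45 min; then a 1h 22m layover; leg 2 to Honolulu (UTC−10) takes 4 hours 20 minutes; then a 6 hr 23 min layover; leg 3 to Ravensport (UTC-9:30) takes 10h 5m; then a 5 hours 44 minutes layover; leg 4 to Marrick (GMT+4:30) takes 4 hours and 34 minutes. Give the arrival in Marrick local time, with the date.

2:03 AM on Aug 25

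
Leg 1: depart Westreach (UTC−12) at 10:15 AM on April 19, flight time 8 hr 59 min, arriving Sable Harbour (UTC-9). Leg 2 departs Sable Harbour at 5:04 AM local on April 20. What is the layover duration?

Convert departure to UTC: 10:15 AM + 12:00 = 10:15 PM UTC on Apr 19.
Add 8 hours and 59 minutes flight time → 7:14 AM UTC (Apr 20).
Sable Harbour is UTC−9:00, so local arrival = 7:14 AM − 9:00 = 10:14 PM on Apr 19.
Layover = 5:04 AM − 10:14 PM (+1 day) = 6 hours 50 minutes.

6 hours 50 minutes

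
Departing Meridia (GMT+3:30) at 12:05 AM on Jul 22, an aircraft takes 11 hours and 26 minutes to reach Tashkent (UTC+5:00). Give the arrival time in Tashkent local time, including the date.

Convert departure to UTC: 12:05 AM − 3:30 = 8:35 PM UTC on Jul 21.
Add 11 hours and 26 minutes travel time → 8:01 AM UTC (Jul 22).
Tashkent is UTC+5:00, so local arrival = 8:01 AM + 5:00 = 1:01 PM on Jul 22.

1:01 PM on Jul 22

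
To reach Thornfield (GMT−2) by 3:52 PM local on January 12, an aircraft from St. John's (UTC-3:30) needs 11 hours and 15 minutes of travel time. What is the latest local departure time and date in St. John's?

3:07 AM on January 12

Target arrival in UTC: 3:52 PM + 2:00 = 5:52 PM on Jan 12.
Subtract 11 hours 15 minutes → departure 6:37 AM UTC on Jan 12.
St. John's is UTC−3:30: 6:37 AM − 3:30 = 3:07 AM on Jan 12.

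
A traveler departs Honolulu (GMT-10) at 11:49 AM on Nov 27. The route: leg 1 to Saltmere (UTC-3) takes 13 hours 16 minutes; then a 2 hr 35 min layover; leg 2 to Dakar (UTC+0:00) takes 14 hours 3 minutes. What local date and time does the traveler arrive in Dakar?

Convert departure to UTC: 11:49 AM + 10:00 = 9:49 PM UTC on Nov 27.
Add 13 hours 16 minutes leg 1 → 11:05 AM UTC (Nov 28).
Add 2 hours and 35 minutes layover in Saltmere → 1:40 PM UTC.
Add 14 hours and 3 minutes leg 2 → 3:43 AM UTC (Nov 29).
Dakar is UTC+0, so local arrival is the same: 3:43 AM on Nov 29.

3:43 AM on Nov 29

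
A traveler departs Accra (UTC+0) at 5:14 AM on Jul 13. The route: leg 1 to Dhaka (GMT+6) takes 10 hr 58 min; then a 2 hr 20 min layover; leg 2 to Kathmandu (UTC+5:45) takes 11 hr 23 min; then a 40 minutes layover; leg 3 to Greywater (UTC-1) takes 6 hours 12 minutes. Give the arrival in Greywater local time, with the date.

Accra is at UTC+0, so departure is already 5:14 AM UTC on Jul 13.
Add 10 hours and 58 minutes leg 1 → 4:12 PM UTC.
Add 2 hours 20 minutes layover in Dhaka → 6:32 PM UTC.
Add 11 hours 23 minutes leg 2 → 5:55 AM UTC (Jul 14).
Add 40 minutes layover in Kathmandu → 6:35 AM UTC.
Add 6 hours 12 minutes leg 3 → 12:47 PM UTC.
Greywater is UTC−1:00, so local arrival = 12:47 PM − 1:00 = 11:47 AM on Jul 14.

11:47 AM on July 14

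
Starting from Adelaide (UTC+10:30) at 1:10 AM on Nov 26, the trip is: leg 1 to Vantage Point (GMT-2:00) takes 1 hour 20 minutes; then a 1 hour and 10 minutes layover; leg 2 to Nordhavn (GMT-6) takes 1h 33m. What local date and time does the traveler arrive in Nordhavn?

Convert departure to UTC: 1:10 AM − 10:30 = 2:40 PM UTC on Nov 25.
Add 1 hour 20 minutes leg 1 → 4:00 PM UTC.
Add 1 hour 10 minutes layover in Vantage Point → 5:10 PM UTC.
Add 1 hour 33 minutes leg 2 → 6:43 PM UTC.
Nordhavn is UTC−6:00, so local arrival = 6:43 PM − 6:00 = 12:43 PM on Nov 25.

12:43 PM on November 25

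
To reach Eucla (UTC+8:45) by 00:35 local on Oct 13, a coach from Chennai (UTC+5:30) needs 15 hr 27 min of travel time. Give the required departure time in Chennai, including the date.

05:53 on Oct 12

Target arrival in UTC: 00:35 − 8:45 = 15:50 on Oct 12.
Subtract 15 hours and 27 minutes → departure 00:23 UTC on Oct 12.
Chennai is UTC+5:30: 00:23 + 5:30 = 05:53 on Oct 12.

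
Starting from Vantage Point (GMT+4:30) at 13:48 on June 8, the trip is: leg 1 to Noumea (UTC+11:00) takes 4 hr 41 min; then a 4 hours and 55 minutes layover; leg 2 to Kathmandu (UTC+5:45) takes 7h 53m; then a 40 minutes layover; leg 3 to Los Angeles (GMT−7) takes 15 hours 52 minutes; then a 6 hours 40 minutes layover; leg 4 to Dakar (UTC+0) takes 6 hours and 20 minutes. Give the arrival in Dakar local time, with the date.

08:19 on June 10

Convert departure to UTC: 13:48 − 4:30 = 09:18 UTC on Jun 8.
Add 4 hours 41 minutes leg 1 → 13:59 UTC.
Add 4 hours 55 minutes layover in Noumea → 18:54 UTC.
Add 7 hours and 53 minutes leg 2 → 02:47 UTC (Jun 9).
Add 40 minutes layover in Kathmandu → 03:27 UTC.
Add 15 hours and 52 minutes leg 3 → 19:19 UTC.
Add 6 hours 40 minutes layover in Los Angeles → 01:59 UTC (Jun 10).
Add 6 hours 20 minutes leg 4 → 08:19 UTC.
Dakar is UTC+0, so local arrival is the same: 08:19 on Jun 10.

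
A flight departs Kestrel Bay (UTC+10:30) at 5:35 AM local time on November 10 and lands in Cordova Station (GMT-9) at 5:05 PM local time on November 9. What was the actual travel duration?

7 hours

Cordova Station is 19:30 behind Kestrel Bay.
Clock-face elapsed time (ignoring zones) is −12 hours 30 minutes.
Actual elapsed = −12 hours 30 minutes + 19:30 = 7 hours.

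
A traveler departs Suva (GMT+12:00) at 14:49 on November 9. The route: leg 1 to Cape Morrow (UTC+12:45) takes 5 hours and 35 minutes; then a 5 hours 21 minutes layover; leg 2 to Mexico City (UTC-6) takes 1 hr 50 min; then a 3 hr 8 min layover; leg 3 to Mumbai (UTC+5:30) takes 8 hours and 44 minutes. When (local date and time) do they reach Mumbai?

08:57 on November 10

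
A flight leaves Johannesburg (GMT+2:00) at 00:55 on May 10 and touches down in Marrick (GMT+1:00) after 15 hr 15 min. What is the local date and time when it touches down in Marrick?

15:10 on May 10

Convert departure to UTC: 00:55 − 2:00 = 22:55 UTC on May 9.
Add 15 hours 15 minutes travel time → 14:10 UTC (May 10).
Marrick is UTC+1:00, so local arrival = 14:10 + 1:00 = 15:10 on May 10.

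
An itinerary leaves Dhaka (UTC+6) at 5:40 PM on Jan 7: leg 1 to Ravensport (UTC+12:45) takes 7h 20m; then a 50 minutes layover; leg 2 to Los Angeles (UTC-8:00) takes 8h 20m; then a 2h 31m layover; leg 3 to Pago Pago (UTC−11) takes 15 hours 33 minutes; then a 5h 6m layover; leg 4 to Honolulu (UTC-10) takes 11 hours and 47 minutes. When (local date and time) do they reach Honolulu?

Convert departure to UTC: 5:40 PM − 6:00 = 11:40 AM UTC on Jan 7.
Add 7 hours 20 minutes leg 1 → 7:00 PM UTC.
Add 50 minutes layover in Ravensport → 7:50 PM UTC.
Add 8 hours and 20 minutes leg 2 → 4:10 AM UTC (Jan 8).
Add 2 hours 31 minutes layover in Los Angeles → 6:41 AM UTC.
Add 15 hours 33 minutes leg 3 → 10:14 PM UTC.
Add 5 hours and 6 minutes layover in Pago Pago → 3:20 AM UTC (Jan 9).
Add 11 hours and 47 minutes leg 4 → 3:07 PM UTC.
Honolulu is UTC−10:00, so local arrival = 3:07 PM − 10:00 = 5:07 AM on Jan 9.

5:07 AM on Jan 9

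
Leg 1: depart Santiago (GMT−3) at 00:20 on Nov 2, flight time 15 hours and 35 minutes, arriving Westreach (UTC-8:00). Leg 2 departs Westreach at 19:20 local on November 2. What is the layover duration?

Convert departure to UTC: 00:20 + 3:00 = 03:20 UTC on Nov 2.
Add 15 hours and 35 minutes flight time → 18:55 UTC.
Westreach is UTC−8:00, so local arrival = 18:55 − 8:00 = 10:55 on Nov 2.
Layover = 19:20 − 10:55 = 8 hours 25 minutes.

8 hours 25 minutes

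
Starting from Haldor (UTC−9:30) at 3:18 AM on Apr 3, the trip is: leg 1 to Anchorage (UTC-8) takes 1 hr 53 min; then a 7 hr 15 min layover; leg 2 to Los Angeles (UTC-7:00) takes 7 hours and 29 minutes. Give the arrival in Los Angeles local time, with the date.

10:25 PM on April 3

Convert departure to UTC: 3:18 AM + 9:30 = 12:48 PM UTC on Apr 3.
Add 1 hour and 53 minutes leg 1 → 2:41 PM UTC.
Add 7 hours and 15 minutes layover in Anchorage → 9:56 PM UTC.
Add 7 hours and 29 minutes leg 2 → 5:25 AM UTC (Apr 4).
Los Angeles is UTC−7:00, so local arrival = 5:25 AM − 7:00 = 10:25 PM on Apr 3.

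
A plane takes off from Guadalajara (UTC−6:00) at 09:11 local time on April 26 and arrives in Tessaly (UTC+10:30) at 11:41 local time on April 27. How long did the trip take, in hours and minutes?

Tessaly is 16:30 ahead of Guadalajara.
Clock-face elapsed time (ignoring zones) is 26 hours 30 minutes.
Actual elapsed = 26 hours 30 minutes − 16:30 = 10 hours.

10 hours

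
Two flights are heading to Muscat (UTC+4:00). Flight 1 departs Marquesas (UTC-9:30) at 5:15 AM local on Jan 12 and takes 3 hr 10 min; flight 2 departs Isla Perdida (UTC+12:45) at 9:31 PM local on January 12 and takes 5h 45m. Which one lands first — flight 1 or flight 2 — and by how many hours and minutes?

Flight 1 in UTC: 5:15 AM + 9:30 = 2:45 PM on Jan 12.
+3 hours and 10 minutes → arrive 5:55 PM UTC on Jan 12.
Flight 2 in UTC: 9:31 PM − 12:45 = 8:46 AM on Jan 12.
+5 hours 45 minutes → arrive 2:31 PM UTC on Jan 12.
Flight 2 lands earlier by 3 hours 24 minutes.

the second, by 3 hours 24 minutes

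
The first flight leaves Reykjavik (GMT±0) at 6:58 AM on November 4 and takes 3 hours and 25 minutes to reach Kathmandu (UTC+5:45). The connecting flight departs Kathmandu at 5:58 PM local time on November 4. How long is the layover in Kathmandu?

1 hour 50 minutes

Reykjavik is at UTC+0, so departure is already 6:58 AM UTC on Nov 4.
Add 3 hours 25 minutes flight time → 10:23 AM UTC.
Kathmandu is UTC+5:45, so local arrival = 10:23 AM + 5:45 = 4:08 PM on Nov 4.
Layover = 5:58 PM − 4:08 PM = 1 hour 50 minutes.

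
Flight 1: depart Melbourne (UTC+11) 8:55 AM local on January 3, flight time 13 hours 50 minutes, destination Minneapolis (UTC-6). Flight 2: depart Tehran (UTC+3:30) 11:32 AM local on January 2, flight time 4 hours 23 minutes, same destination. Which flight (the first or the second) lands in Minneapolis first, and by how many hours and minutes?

Flight 1 in UTC: 8:55 AM − 11:00 = 9:55 PM on Jan 2.
+13 hours and 50 minutes → arrive 11:45 AM UTC on Jan 3.
Flight 2 in UTC: 11:32 AM − 3:30 = 8:02 AM on Jan 2.
+4 hours 23 minutes → arrive 12:25 PM UTC on Jan 2.
Flight 2 lands earlier by 23 hours 20 minutes.

the second, by 23 hours 20 minutes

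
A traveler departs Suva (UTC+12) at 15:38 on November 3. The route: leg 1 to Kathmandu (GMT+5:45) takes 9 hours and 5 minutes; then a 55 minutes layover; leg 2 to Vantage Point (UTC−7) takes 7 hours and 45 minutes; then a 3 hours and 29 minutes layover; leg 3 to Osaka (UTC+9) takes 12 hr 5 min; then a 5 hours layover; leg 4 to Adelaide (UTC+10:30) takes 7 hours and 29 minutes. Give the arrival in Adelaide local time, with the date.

Convert departure to UTC: 15:38 − 12:00 = 03:38 UTC on Nov 3.
Add 9 hours and 5 minutes leg 1 → 12:43 UTC.
Add 55 minutes layover in Kathmandu → 13:38 UTC.
Add 7 hours and 45 minutes leg 2 → 21:23 UTC.
Add 3 hours 29 minutes layover in Vantage Point → 00:52 UTC (Nov 4).
Add 12 hours and 5 minutes leg 3 → 12:57 UTC.
Add 5 hours layover in Osaka → 17:57 UTC.
Add 7 hours and 29 minutes leg 4 → 01:26 UTC (Nov 5).
Adelaide is UTC+10:30, so local arrival = 01:26 + 10:30 = 11:56 on Nov 5.

11:56 on November 5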